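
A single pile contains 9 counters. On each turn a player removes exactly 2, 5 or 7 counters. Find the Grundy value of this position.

Build the Grundy sequence with g(k) = mex{g(k−s) : s ∈ {2, 5, 7}, s ≤ k}:
g(0) = mex{} = 0
g(1) = mex{} = 0
g(2) = mex{0} = 1
g(3) = mex{0} = 1
g(4) = mex{1} = 0
g(5) = mex{0,1} = 2
g(6) = mex{0} = 1
g(7) = mex{0,1,2} = 3
g(8) = mex{0,1} = 2
g(9) = mex{0,1,3} = 2
So g(9) = 2.

2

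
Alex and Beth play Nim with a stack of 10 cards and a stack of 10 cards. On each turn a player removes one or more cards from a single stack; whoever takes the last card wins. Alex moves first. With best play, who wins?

Bitwise XOR of the heap sizes:
  1010  (10)
  1010  (10)
  ----
  0000  (0)
The nim-sum is 0, so this is a P-position: the player to move is in a losing position under optimal play; Alex is about to move from it and so loses — Beth wins.

Beth wins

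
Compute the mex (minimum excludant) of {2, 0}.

1

0 is in the set but 1 is not, so the mex is 1.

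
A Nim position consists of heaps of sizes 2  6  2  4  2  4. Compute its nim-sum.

Nim-sum: 2 XOR 6 XOR 2 XOR 4 XOR 2 XOR 4 = 4.

4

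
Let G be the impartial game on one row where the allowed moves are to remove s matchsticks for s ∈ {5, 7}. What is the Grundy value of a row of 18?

1

Grundy values for subtraction set {5, 7}:
k:     0  1  2  3  4  5  6  7  8  9 10 11 12 13 14 15 16 17 18
g(k):  0  0  0  0  0  1  1  1  1  1  2  2  0  0  0  0  0  1  1
So g(18) = 1.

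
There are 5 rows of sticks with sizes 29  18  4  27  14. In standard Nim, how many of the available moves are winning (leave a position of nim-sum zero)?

3

Compute the nim-sum pairwise:
29 ⊕ 18 = 15
15 ⊕ 4 = 11
11 ⊕ 27 = 16
16 ⊕ 14 = 30
The overall nim-sum is X = 30. A row of size p has a winning move iff p XOR X < p (reduce it to p XOR X).
  29: 29 XOR 30 = 3 < 29 — winning move (to 3).
  18: 18 XOR 30 = 12 < 18 — winning move (to 12).
  4: 4 XOR 30 = 26 ≥ 4 — no move.
  27: 27 XOR 30 = 5 < 27 — winning move (to 5).
  14: 14 XOR 30 = 16 ≥ 14 — no move.
That gives 3 winning moves.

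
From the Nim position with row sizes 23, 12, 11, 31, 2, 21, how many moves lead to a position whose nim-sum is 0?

Nim-sum: 23 ^ 12 ^ 11 ^ 31 ^ 2 ^ 21 = 24.
The overall nim-sum is X = 24. A row of size p has a winning move iff p XOR X < p (reduce it to p XOR X).
  23: 23 XOR 24 = 15 < 23 — winning move (to 15).
  12: 12 XOR 24 = 20 ≥ 12 — no move.
  11: 11 XOR 24 = 19 ≥ 11 — no move.
  31: 31 XOR 24 = 7 < 31 — winning move (to 7).
  2: 2 XOR 24 = 26 ≥ 2 — no move.
  21: 21 XOR 24 = 13 < 21 — winning move (to 13).
That gives 3 winning moves.

3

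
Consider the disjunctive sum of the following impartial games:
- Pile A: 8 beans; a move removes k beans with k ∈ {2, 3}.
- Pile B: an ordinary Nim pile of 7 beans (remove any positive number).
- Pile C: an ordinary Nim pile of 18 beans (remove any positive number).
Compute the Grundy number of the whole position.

Grundy values for pile A (subtraction set {2, 3}):
g(0) = mex{} = 0
g(1) = mex{} = 0
g(2) = mex{0} = 1
g(3) = mex{0} = 1
g(4) = mex{0,1} = 2
g(5) = mex{1} = 0
g(6) = mex{1,2} = 0
g(7) = mex{0,2} = 1
g(8) = mex{0} = 1
So g(8) = 1.
Pile B is a plain Nim pile of size 7, so its Grundy value is 7.
Pile C is a plain Nim pile of size 18, so its Grundy value is 18.
The value of a disjunctive sum is the nim-sum of the parts.
Combined value = 1 XOR 7 XOR 18 = 20.

20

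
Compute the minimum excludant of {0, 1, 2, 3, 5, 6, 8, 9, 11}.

4

The values 0, 1, 2, 3 are all present; 4 is the first non-negative integer missing from the set.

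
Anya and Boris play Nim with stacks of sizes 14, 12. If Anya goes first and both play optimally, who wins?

Anya wins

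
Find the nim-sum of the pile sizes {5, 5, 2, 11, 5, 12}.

0

In binary:
  0101  (5)
  0101  (5)
  0010  (2)
  1011  (11)
  0101  (5)
  1100  (12)
  ----
  0000  (0)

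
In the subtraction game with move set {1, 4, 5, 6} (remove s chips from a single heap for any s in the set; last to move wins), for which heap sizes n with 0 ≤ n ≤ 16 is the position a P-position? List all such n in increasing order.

0, 2, 9, 11

Grundy values for subtraction set {1, 4, 5, 6}:
k:     0  1  2  3  4  5  6  7  8  9 10 11 12 13 14 15 16
g(k):  0  1  0  1  2  3  2  3  4  0  1  0  1  2  3  2  3
The P-positions (g = 0) in 0..16 are 0, 2, 9, 11.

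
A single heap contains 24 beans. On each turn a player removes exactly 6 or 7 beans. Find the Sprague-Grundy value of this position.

1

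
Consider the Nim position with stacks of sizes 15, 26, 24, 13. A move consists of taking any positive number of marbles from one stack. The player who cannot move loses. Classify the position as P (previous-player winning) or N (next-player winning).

Nim-sum: 15 ^ 26 ^ 24 ^ 13 = 0.
The nim-sum is 0, so this is a P-position: the player to move is in a losing position under optimal play.

P-position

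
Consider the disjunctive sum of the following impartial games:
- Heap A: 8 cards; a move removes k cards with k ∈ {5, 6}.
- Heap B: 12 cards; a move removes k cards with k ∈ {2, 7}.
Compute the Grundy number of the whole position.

Build the Grundy sequence for heap A with g(k) = mex{g(k−s) : s ∈ {5, 6}, s ≤ k}:
k:     0  1  2  3  4  5  6  7  8
g(k):  0  0  0  0  0  1  1  1  1
So g(8) = 1.
For heap B, compute g(0), g(1), … with moves {2, 7}:
g(0) = mex{} = 0
g(1) = mex{} = 0
g(2) = mex{0} = 1
g(3) = mex{0} = 1
g(4) = mex{1} = 0
g(5) = mex{1} = 0
g(6) = mex{0} = 1
g(7) = mex{0} = 1
g(8) = mex{0,1} = 2
g(9) = mex{1} = 0
g(10) = mex{1,2} = 0
g(11) = mex{0} = 1
g(12) = mex{0} = 1
So g(12) = 1.
The value of a disjunctive sum is the nim-sum of the parts.
Combined value = 1 ⊕ 1 = 0.

0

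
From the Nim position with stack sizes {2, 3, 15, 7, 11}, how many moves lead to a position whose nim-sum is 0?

Compute the nim-sum pairwise:
2 XOR 3 = 1
1 XOR 15 = 14
14 XOR 7 = 9
9 XOR 11 = 2
The overall nim-sum is X = 2. A stack of size p has a winning move iff p XOR X < p (reduce it to p XOR X).
  2: 2 XOR 2 = 0 < 2 — winning move (to 0).
  3: 3 XOR 2 = 1 < 3 — winning move (to 1).
  15: 15 XOR 2 = 13 < 15 — winning move (to 13).
  7: 7 XOR 2 = 5 < 7 — winning move (to 5).
  11: 11 XOR 2 = 9 < 11 — winning move (to 9).
That gives 5 winning moves.

5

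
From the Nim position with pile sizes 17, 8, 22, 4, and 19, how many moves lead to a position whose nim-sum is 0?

In binary:
  10001  (17)
  01000  (8)
  10110  (22)
  00100  (4)
  10011  (19)
  -----
  11000  (24)
The overall nim-sum is X = 24. A pile of size p has a winning move iff p XOR X < p (reduce it to p XOR X).
  17: 17 XOR 24 = 9 < 17 — winning move (to 9).
  8: 8 XOR 24 = 16 ≥ 8 — no move.
  22: 22 XOR 24 = 14 < 22 — winning move (to 14).
  4: 4 XOR 24 = 28 ≥ 4 — no move.
  19: 19 XOR 24 = 11 < 19 — winning move (to 11).
That gives 3 winning moves.

3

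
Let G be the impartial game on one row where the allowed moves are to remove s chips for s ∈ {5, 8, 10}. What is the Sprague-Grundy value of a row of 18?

0

Compute g(0), g(1), … for moves {5, 8, 10}:
k:     0  1  2  3  4  5  6  7  8  9 10 11 12 13 14 15 16 17 18
g(k):  0  0  0  0  0  1  1  1  1  1  2  2  2  2  2  0  0  0  0
So g(18) = 0.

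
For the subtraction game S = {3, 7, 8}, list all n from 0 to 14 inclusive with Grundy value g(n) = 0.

0, 1, 2, 6, 11, 12

Grundy values for subtraction set {3, 7, 8}:
k:     0  1  2  3  4  5  6  7  8  9 10 11 12 13 14
g(k):  0  0  0  1  1  1  0  2  2  1  3  0  0  2  1
The P-positions (g = 0) in 0..14 are 0, 1, 2, 6, 11, 12.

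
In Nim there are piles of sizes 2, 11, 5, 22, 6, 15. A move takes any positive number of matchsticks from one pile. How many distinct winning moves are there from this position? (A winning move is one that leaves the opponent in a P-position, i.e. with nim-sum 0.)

1

Write each in binary and XOR column by column:
  00010  (2)
  01011  (11)
  00101  (5)
  10110  (22)
  00110  (6)
  01111  (15)
  -----
  10011  (19)
The overall nim-sum is X = 19. A pile of size p has a winning move iff p XOR X < p (reduce it to p XOR X).
  2: 2 XOR 19 = 17 ≥ 2 — no move.
  11: 11 XOR 19 = 24 ≥ 11 — no move.
  5: 5 XOR 19 = 22 ≥ 5 — no move.
  22: 22 XOR 19 = 5 < 22 — winning move (to 5).
  6: 6 XOR 19 = 21 ≥ 6 — no move.
  15: 15 XOR 19 = 28 ≥ 15 — no move.
That gives 1 winning move.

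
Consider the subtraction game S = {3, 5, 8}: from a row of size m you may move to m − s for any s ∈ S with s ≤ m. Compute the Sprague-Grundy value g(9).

3

Build the Grundy sequence with g(k) = mex{g(k−s) : s ∈ {3, 5, 8}, s ≤ k}:
k:     0  1  2  3  4  5  6  7  8  9
g(k):  0  0  0  1  1  1  2  2  2  3
So g(9) = 3.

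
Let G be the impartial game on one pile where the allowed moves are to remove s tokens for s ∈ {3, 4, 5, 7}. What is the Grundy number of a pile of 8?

Compute g(0), g(1), … for moves {3, 4, 5, 7}:
k:     0  1  2  3  4  5  6  7  8
g(k):  0  0  0  1  1  1  2  2  2
So g(8) = 2.

2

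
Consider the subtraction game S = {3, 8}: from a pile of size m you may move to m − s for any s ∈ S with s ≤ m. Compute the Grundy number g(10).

Grundy values for subtraction set {3, 8}:
k:     0  1  2  3  4  5  6  7  8  9 10
g(k):  0  0  0  1  1  1  0  0  2  1  1
So g(10) = 1.

1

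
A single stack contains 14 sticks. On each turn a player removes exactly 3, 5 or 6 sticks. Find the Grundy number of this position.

1

Build the Grundy sequence with g(k) = mex{g(k−s) : s ∈ {3, 5, 6}, s ≤ k}:
g(0) = mex{} = 0
g(1) = mex{} = 0
g(2) = mex{} = 0
g(3) = mex{0} = 1
g(4) = mex{0} = 1
g(5) = mex{0} = 1
g(6) = mex{0,1} = 2
g(7) = mex{0,1} = 2
g(8) = mex{0,1} = 2
g(9) = mex{1,2} = 0
g(10) = mex{1,2} = 0
g(11) = mex{1,2} = 0
g(12) = mex{0,2} = 1
g(13) = mex{0,2} = 1
g(14) = mex{0,2} = 1
So g(14) = 1.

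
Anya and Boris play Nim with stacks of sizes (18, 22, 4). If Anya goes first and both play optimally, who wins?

Boris wins

Compute the nim-sum pairwise:
18 ^ 22 = 4
4 ^ 4 = 0
The nim-sum is 0, so this is a P-position: the player to move is in a losing position under optimal play; Anya is about to move from it and so loses — Boris wins.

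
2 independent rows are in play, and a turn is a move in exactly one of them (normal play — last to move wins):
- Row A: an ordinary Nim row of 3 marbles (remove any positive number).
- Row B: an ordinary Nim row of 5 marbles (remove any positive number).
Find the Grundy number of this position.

6

Row A is a plain Nim row of size 3, so its Grundy value is 3.
Row B is a plain Nim row of size 5, so its Grundy value is 5.
By the Sprague-Grundy theorem, the Grundy value of a sum of independent games is the XOR of the component values.
Combined value = 3 ⊕ 5 = 6.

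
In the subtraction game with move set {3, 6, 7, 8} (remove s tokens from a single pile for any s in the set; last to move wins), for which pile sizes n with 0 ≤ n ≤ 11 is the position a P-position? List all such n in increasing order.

Grundy values for subtraction set {3, 6, 7, 8}:
g(0) = mex{} = 0
g(1) = mex{} = 0
g(2) = mex{} = 0
g(3) = mex{0} = 1
g(4) = mex{0} = 1
g(5) = mex{0} = 1
g(6) = mex{0,1} = 2
g(7) = mex{0,1} = 2
g(8) = mex{0,1} = 2
g(9) = mex{0,1,2} = 3
g(10) = mex{0,1,2} = 3
g(11) = mex{1,2} = 0
The P-positions (g = 0) in 0..11 are 0, 1, 2, 11.

0, 1, 2, 11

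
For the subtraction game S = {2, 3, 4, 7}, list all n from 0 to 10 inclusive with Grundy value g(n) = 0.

0, 1, 6

Compute g(0), g(1), … for moves {2, 3, 4, 7}:
k:     0  1  2  3  4  5  6  7  8  9 10
g(k):  0  0  1  1  2  2  0  3  1  4  2
The P-positions (g = 0) in 0..10 are 0, 1, 6.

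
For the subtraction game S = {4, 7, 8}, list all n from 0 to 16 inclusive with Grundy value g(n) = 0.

0, 1, 2, 3, 12, 13, 14, 15

Build the Grundy sequence with g(k) = mex{g(k−s) : s ∈ {4, 7, 8}, s ≤ k}:
k:     0  1  2  3  4  5  6  7  8  9 10 11 12 13 14 15 16
g(k):  0  0  0  0  1  1  1  1  2  2  2  2  0  0  0  0  1
The P-positions (g = 0) in 0..16 are 0, 1, 2, 3, 12, 13, 14, 15.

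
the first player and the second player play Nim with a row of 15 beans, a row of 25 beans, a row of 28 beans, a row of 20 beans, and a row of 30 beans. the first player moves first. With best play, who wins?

Nim-sum: 15 ^ 25 ^ 28 ^ 20 ^ 30 = 0.
The nim-sum is 0, so this is a P-position: the player to move is in a losing position under optimal play; the first player is about to move from it and so loses — the second player wins.

the second player wins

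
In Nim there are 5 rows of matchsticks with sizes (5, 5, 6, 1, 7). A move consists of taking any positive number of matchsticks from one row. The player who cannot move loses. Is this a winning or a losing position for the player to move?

Losing position

In binary:
  101  (5)
  101  (5)
  110  (6)
  001  (1)
  111  (7)
  ---
  000  (0)
The nim-sum is 0, so this is a P-position: the player to move is in a losing position under optimal play.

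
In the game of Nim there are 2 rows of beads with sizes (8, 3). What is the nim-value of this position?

11

In binary:
  1000  (8)
  0011  (3)
  ----
  1011  (11)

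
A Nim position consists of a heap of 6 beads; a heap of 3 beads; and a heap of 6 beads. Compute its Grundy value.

3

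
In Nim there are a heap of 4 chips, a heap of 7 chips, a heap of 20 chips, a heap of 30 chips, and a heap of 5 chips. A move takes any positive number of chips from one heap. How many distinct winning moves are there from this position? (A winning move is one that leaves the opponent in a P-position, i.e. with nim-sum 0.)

1

Compute the nim-sum pairwise:
4 XOR 7 = 3
3 XOR 20 = 23
23 XOR 30 = 9
9 XOR 5 = 12
The overall nim-sum is X = 12. A heap of size p has a winning move iff p XOR X < p (reduce it to p XOR X).
  4: 4 XOR 12 = 8 ≥ 4 — no move.
  7: 7 XOR 12 = 11 ≥ 7 — no move.
  20: 20 XOR 12 = 24 ≥ 20 — no move.
  30: 30 XOR 12 = 18 < 30 — winning move (to 18).
  5: 5 XOR 12 = 9 ≥ 5 — no move.
That gives 1 winning move.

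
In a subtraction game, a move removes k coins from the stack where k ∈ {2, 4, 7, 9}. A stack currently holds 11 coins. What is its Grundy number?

0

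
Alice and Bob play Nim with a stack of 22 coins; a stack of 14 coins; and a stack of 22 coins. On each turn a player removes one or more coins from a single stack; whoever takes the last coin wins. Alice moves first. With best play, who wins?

Nim-sum: 22 XOR 14 XOR 22 = 14.
The nim-sum is 14 ≠ 0, so this is an N-position: the player to move can win; Alice has a winning move.

Alice wins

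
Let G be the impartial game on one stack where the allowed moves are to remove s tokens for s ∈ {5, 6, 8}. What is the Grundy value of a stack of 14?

0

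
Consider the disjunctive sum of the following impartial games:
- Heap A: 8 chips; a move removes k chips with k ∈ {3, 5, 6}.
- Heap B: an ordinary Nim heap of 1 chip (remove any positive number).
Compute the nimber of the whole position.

3

Grundy values for heap A (subtraction set {3, 5, 6}):
g(0) = mex{} = 0
g(1) = mex{} = 0
g(2) = mex{} = 0
g(3) = mex{0} = 1
g(4) = mex{0} = 1
g(5) = mex{0} = 1
g(6) = mex{0,1} = 2
g(7) = mex{0,1} = 2
g(8) = mex{0,1} = 2
So g(8) = 2.
Heap B is a plain Nim heap of size 1, so its Grundy value is 1.
By the Sprague-Grundy theorem, the Grundy value of a sum of independent games is the XOR of the component values.
Combined value = 2 ⊕ 1 = 3.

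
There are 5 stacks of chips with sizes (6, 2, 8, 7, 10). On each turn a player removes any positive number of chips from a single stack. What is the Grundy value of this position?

Nim-sum: 6 XOR 2 XOR 8 XOR 7 XOR 10 = 1.

1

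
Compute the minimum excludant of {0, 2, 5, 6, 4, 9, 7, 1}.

3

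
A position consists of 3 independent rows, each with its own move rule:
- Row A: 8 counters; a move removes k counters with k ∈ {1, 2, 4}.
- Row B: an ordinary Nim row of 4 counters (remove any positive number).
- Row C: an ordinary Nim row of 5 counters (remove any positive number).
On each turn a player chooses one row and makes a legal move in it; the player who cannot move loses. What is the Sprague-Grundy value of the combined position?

Build the Grundy sequence for row A with g(k) = mex{g(k−s) : s ∈ {1, 2, 4}, s ≤ k}:
k:     0  1  2  3  4  5  6  7  8
g(k):  0  1  2  0  1  2  0  1  2
So g(8) = 2.
Row B is a plain Nim row of size 4, so its Grundy value is 4.
Row C is a plain Nim row of size 5, so its Grundy value is 5.
The value of a disjunctive sum is the nim-sum of the parts.
Combined value = 2 XOR 4 XOR 5 = 3.

3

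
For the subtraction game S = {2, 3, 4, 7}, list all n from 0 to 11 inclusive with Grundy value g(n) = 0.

Compute g(0), g(1), … for moves {2, 3, 4, 7}:
k:     0  1  2  3  4  5  6  7  8  9 10 11
g(k):  0  0  1  1  2  2  0  3  1  4  2  0
The P-positions (g = 0) in 0..11 are 0, 1, 6, 11.

0, 1, 6, 11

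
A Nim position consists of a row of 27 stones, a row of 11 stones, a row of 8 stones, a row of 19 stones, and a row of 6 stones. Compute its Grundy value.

13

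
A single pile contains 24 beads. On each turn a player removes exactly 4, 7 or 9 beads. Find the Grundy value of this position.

2

Grundy values for subtraction set {4, 7, 9}:
k:     0  1  2  3  4  5  6  7  8  9 10 11 12 13 14 15 16 17 18 19 20 21 22 23 24
g(k):  0  0  0  0  1  1  1  1  2  2  2  2  3  0  0  0  0  1  1  1  1  2  2  2  2
So g(24) = 2.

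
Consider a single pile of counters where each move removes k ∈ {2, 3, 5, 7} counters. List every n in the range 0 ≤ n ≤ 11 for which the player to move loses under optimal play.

Build the Grundy sequence with g(k) = mex{g(k−s) : s ∈ {2, 3, 5, 7}, s ≤ k}:
k:     0  1  2  3  4  5  6  7  8  9 10 11
g(k):  0  0  1  1  2  2  3  3  4  0  0  1
The P-positions (g = 0) in 0..11 are 0, 1, 9, 10.

0, 1, 9, 10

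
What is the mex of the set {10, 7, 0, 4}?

0 is in the set but 1 is not, so the mex is 1.

1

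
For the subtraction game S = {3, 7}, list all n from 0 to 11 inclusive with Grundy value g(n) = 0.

Build the Grundy sequence with g(k) = mex{g(k−s) : s ∈ {3, 7}, s ≤ k}:
k:     0  1  2  3  4  5  6  7  8  9 10 11
g(k):  0  0  0  1  1  1  0  2  2  1  0  0
The P-positions (g = 0) in 0..11 are 0, 1, 2, 6, 10, 11.

0, 1, 2, 6, 10, 11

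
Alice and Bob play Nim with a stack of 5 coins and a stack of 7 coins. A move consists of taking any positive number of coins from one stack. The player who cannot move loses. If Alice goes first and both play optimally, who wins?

Alice wins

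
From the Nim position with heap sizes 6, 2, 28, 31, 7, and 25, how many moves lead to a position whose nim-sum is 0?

Bitwise XOR of the heap sizes:
  00110  (6)
  00010  (2)
  11100  (28)
  11111  (31)
  00111  (7)
  11001  (25)
  -----
  11001  (25)
The overall nim-sum is X = 25. A heap of size p has a winning move iff p XOR X < p (reduce it to p XOR X).
  6: 6 XOR 25 = 31 ≥ 6 — no move.
  2: 2 XOR 25 = 27 ≥ 2 — no move.
  28: 28 XOR 25 = 5 < 28 — winning move (to 5).
  31: 31 XOR 25 = 6 < 31 — winning move (to 6).
  7: 7 XOR 25 = 30 ≥ 7 — no move.
  25: 25 XOR 25 = 0 < 25 — winning move (to 0).
That gives 3 winning moves.

3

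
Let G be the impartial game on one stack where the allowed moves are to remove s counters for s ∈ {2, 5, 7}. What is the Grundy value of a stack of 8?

Build the Grundy sequence with g(k) = mex{g(k−s) : s ∈ {2, 5, 7}, s ≤ k}:
k:     0  1  2  3  4  5  6  7  8
g(k):  0  0  1  1  0  2  1  3  2
So g(8) = 2.

2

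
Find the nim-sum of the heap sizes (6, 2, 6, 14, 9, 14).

11

In binary:
  0110  (6)
  0010  (2)
  0110  (6)
  1110  (14)
  1001  (9)
  1110  (14)
  ----
  1011  (11)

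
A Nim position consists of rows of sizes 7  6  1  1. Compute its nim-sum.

1

Compute the nim-sum pairwise:
7 ^ 6 = 1
1 ^ 1 = 0
0 ^ 1 = 1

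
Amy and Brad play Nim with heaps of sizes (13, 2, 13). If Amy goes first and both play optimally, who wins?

Amy wins

In binary:
  1101  (13)
  0010  (2)
  1101  (13)
  ----
  0010  (2)
The nim-sum is 2 ≠ 0, so this is an N-position: the player to move can win; Amy has a winning move.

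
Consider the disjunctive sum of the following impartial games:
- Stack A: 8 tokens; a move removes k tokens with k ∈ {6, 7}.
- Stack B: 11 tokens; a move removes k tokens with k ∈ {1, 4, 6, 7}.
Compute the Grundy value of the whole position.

For stack A, compute g(0), g(1), … with moves {6, 7}:
k:     0  1  2  3  4  5  6  7  8
g(k):  0  0  0  0  0  0  1  1  1
So g(8) = 1.
Grundy values for stack B (subtraction set {1, 4, 6, 7}):
k:     0  1  2  3  4  5  6  7  8  9 10 11
g(k):  0  1  0  1  2  0  1  2  3  2  0  1
So g(11) = 1.
By the Sprague-Grundy theorem, the Grundy value of a sum of independent games is the XOR of the component values.
Combined value = 1 XOR 1 = 0.

0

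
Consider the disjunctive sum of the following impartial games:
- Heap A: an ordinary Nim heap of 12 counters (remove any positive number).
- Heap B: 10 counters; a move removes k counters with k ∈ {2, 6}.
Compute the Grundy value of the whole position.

Heap A is a plain Nim heap of size 12, so its Grundy value is 12.
Grundy values for heap B (subtraction set {2, 6}):
g(0) = mex{} = 0
g(1) = mex{} = 0
g(2) = mex{0} = 1
g(3) = mex{0} = 1
g(4) = mex{1} = 0
g(5) = mex{1} = 0
g(6) = mex{0} = 1
g(7) = mex{0} = 1
g(8) = mex{1} = 0
g(9) = mex{1} = 0
g(10) = mex{0} = 1
So g(10) = 1.
The value of a disjunctive sum is the nim-sum of the parts.
Combined value = 12 XOR 1 = 13.

13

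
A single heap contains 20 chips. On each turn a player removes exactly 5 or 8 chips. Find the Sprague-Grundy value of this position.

1

Grundy values for subtraction set {5, 8}:
k:     0  1  2  3  4  5  6  7  8  9 10 11 12 13 14 15 16 17 18 19 20
g(k):  0  0  0  0  0  1  1  1  1  1  2  2  2  0  0  0  0  0  1  1  1
So g(20) = 1.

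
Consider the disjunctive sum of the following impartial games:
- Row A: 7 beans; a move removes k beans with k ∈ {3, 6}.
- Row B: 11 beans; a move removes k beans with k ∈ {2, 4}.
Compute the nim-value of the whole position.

0

Grundy values for row A (subtraction set {3, 6}):
g(0) = mex{} = 0
g(1) = mex{} = 0
g(2) = mex{} = 0
g(3) = mex{0} = 1
g(4) = mex{0} = 1
g(5) = mex{0} = 1
g(6) = mex{0,1} = 2
g(7) = mex{0,1} = 2
So g(7) = 2.
For row B, compute g(0), g(1), … with moves {2, 4}:
k:     0  1  2  3  4  5  6  7  8  9 10 11
g(k):  0  0  1  1  2  2  0  0  1  1  2  2
So g(11) = 2.
The value of a disjunctive sum is the nim-sum of the parts.
Combined value = 2 ⊕ 2 = 0.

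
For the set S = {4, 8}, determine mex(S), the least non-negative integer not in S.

0 is not in the set, so the mex is 0.

0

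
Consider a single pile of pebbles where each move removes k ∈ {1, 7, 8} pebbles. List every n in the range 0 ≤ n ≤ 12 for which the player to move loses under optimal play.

0, 2, 4, 6

Build the Grundy sequence with g(k) = mex{g(k−s) : s ∈ {1, 7, 8}, s ≤ k}:
g(0) = mex{} = 0
g(1) = mex{0} = 1
g(2) = mex{1} = 0
g(3) = mex{0} = 1
g(4) = mex{1} = 0
g(5) = mex{0} = 1
g(6) = mex{1} = 0
g(7) = mex{0} = 1
g(8) = mex{0,1} = 2
g(9) = mex{0,1,2} = 3
g(10) = mex{0,1,3} = 2
g(11) = mex{0,1,2} = 3
g(12) = mex{0,1,3} = 2
The P-positions (g = 0) in 0..12 are 0, 2, 4, 6.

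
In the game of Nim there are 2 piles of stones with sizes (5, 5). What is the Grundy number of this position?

Compute the nim-sum pairwise:
5 XOR 5 = 0

0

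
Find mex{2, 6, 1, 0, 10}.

The values 0, 1, 2 are all present; 3 is the first non-negative integer missing from the set.

3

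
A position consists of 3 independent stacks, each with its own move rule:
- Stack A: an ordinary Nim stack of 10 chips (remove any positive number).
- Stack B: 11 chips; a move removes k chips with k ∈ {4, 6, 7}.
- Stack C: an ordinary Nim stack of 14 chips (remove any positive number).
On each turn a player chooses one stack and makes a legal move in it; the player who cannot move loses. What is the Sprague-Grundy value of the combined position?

Stack A is a plain Nim stack of size 10, so its Grundy value is 10.
Build the Grundy sequence for stack B with g(k) = mex{g(k−s) : s ∈ {4, 6, 7}, s ≤ k}:
g(0) = mex{} = 0
g(1) = mex{} = 0
g(2) = mex{} = 0
g(3) = mex{} = 0
g(4) = mex{0} = 1
g(5) = mex{0} = 1
g(6) = mex{0} = 1
g(7) = mex{0} = 1
g(8) = mex{0,1} = 2
g(9) = mex{0,1} = 2
g(10) = mex{0,1} = 2
g(11) = mex{1} = 0
So g(11) = 0.
Stack C is a plain Nim stack of size 14, so its Grundy value is 14.
The value of a disjunctive sum is the nim-sum of the parts.
Combined value = 10 ⊕ 0 ⊕ 14 = 4.

4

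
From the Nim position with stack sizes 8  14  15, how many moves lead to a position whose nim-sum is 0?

Compute the nim-sum pairwise:
8 ^ 14 = 6
6 ^ 15 = 9
The overall nim-sum is X = 9. A stack of size p has a winning move iff p XOR X < p (reduce it to p XOR X).
  8: 8 XOR 9 = 1 < 8 — winning move (to 1).
  14: 14 XOR 9 = 7 < 14 — winning move (to 7).
  15: 15 XOR 9 = 6 < 15 — winning move (to 6).
That gives 3 winning moves.

3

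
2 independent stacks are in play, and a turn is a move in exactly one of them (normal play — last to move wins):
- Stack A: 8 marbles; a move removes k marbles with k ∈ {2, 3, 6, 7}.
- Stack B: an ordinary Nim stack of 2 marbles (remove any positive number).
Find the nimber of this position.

0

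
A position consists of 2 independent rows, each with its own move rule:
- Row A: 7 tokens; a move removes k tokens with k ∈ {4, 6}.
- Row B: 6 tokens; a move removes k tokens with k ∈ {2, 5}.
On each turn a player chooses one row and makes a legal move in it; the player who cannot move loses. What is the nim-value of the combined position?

0

For row A, compute g(0), g(1), … with moves {4, 6}:
k:     0  1  2  3  4  5  6  7
g(k):  0  0  0  0  1  1  1  1
So g(7) = 1.
Grundy values for row B (subtraction set {2, 5}):
k:     0  1  2  3  4  5  6
g(k):  0  0  1  1  0  2  1
So g(6) = 1.
By the Sprague-Grundy theorem, the Grundy value of a sum of independent games is the XOR of the component values.
Combined value = 1 ⊕ 1 = 0.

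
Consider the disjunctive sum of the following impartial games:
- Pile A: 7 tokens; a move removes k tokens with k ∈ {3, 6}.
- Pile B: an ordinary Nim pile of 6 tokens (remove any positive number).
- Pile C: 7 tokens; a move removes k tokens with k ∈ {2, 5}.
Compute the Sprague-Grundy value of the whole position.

Grundy values for pile A (subtraction set {3, 6}):
k:     0  1  2  3  4  5  6  7
g(k):  0  0  0  1  1  1  2  2
So g(7) = 2.
Pile B is a plain Nim pile of size 6, so its Grundy value is 6.
For pile C, compute g(0), g(1), … with moves {2, 5}:
g(0) = mex{} = 0
g(1) = mex{} = 0
g(2) = mex{0} = 1
g(3) = mex{0} = 1
g(4) = mex{1} = 0
g(5) = mex{0,1} = 2
g(6) = mex{0} = 1
g(7) = mex{1,2} = 0
So g(7) = 0.
By the Sprague-Grundy theorem, the Grundy value of a sum of independent games is the XOR of the component values.
Combined value = 2 XOR 6 XOR 0 = 4.

4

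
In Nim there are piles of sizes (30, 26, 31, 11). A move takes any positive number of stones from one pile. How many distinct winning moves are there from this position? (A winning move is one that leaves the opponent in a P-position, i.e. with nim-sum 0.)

Compute the nim-sum pairwise:
30 ^ 26 = 4
4 ^ 31 = 27
27 ^ 11 = 16
The overall nim-sum is X = 16. A pile of size p has a winning move iff p XOR X < p (reduce it to p XOR X).
  30: 30 XOR 16 = 14 < 30 — winning move (to 14).
  26: 26 XOR 16 = 10 < 26 — winning move (to 10).
  31: 31 XOR 16 = 15 < 31 — winning move (to 15).
  11: 11 XOR 16 = 27 ≥ 11 — no move.
That gives 3 winning moves.

3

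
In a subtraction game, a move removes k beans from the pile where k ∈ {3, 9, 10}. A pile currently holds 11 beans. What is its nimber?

Grundy values for subtraction set {3, 9, 10}:
g(0) = mex{} = 0
g(1) = mex{} = 0
g(2) = mex{} = 0
g(3) = mex{0} = 1
g(4) = mex{0} = 1
g(5) = mex{0} = 1
g(6) = mex{1} = 0
g(7) = mex{1} = 0
g(8) = mex{1} = 0
g(9) = mex{0} = 1
g(10) = mex{0} = 1
g(11) = mex{0} = 1
So g(11) = 1.

1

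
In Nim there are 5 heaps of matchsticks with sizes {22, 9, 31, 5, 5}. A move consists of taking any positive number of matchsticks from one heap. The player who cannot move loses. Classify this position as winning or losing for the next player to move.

Nim-sum: 22 XOR 9 XOR 31 XOR 5 XOR 5 = 0.
The nim-sum is 0, so this is a P-position: the player to move is in a losing position under optimal play.

Losing position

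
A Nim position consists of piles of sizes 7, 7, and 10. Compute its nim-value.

Nim-sum: 7 XOR 7 XOR 10 = 10.

10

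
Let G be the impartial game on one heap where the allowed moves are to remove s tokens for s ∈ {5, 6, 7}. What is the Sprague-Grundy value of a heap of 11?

Grundy values for subtraction set {5, 6, 7}:
g(0) = mex{} = 0
g(1) = mex{} = 0
g(2) = mex{} = 0
g(3) = mex{} = 0
g(4) = mex{} = 0
g(5) = mex{0} = 1
g(6) = mex{0} = 1
g(7) = mex{0} = 1
g(8) = mex{0} = 1
g(9) = mex{0} = 1
g(10) = mex{0,1} = 2
g(11) = mex{0,1} = 2
So g(11) = 2.

2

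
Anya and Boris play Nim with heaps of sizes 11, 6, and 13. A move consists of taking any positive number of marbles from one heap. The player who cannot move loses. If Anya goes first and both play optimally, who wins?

Write each in binary and XOR column by column:
  1011  (11)
  0110  (6)
  1101  (13)
  ----
  0000  (0)
The nim-sum is 0, so this is a P-position: the player to move is in a losing position under optimal play; Anya is about to move from it and so loses — Boris wins.

Boris wins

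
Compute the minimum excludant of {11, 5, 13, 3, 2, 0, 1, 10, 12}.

4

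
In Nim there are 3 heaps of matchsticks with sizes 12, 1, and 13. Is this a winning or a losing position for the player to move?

Bitwise XOR of the heap sizes:
  1100  (12)
  0001  (1)
  1101  (13)
  ----
  0000  (0)
The nim-sum is 0, so this is a P-position: the player to move is in a losing position under optimal play.

Losing position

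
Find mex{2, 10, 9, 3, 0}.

0 is in the set but 1 is not, so the mex is 1.

1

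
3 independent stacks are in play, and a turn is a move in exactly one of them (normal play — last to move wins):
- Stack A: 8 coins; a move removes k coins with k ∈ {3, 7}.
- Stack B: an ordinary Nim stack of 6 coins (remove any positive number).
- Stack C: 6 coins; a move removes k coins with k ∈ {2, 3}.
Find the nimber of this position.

Grundy values for stack A (subtraction set {3, 7}):
g(0) = mex{} = 0
g(1) = mex{} = 0
g(2) = mex{} = 0
g(3) = mex{0} = 1
g(4) = mex{0} = 1
g(5) = mex{0} = 1
g(6) = mex{1} = 0
g(7) = mex{0,1} = 2
g(8) = mex{0,1} = 2
So g(8) = 2.
Stack B is a plain Nim stack of size 6, so its Grundy value is 6.
Build the Grundy sequence for stack C with g(k) = mex{g(k−s) : s ∈ {2, 3}, s ≤ k}:
g(0) = mex{} = 0
g(1) = mex{} = 0
g(2) = mex{0} = 1
g(3) = mex{0} = 1
g(4) = mex{0,1} = 2
g(5) = mex{1} = 0
g(6) = mex{1,2} = 0
So g(6) = 0.
The value of a disjunctive sum is the nim-sum of the parts.
Combined value = 2 ⊕ 6 ⊕ 0 = 4.

4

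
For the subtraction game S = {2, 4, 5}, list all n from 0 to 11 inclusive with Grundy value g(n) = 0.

Build the Grundy sequence with g(k) = mex{g(k−s) : s ∈ {2, 4, 5}, s ≤ k}:
g(0) = mex{} = 0
g(1) = mex{} = 0
g(2) = mex{0} = 1
g(3) = mex{0} = 1
g(4) = mex{0,1} = 2
g(5) = mex{0,1} = 2
g(6) = mex{0,1,2} = 3
g(7) = mex{1,2} = 0
g(8) = mex{1,2,3} = 0
g(9) = mex{0,2} = 1
g(10) = mex{0,2,3} = 1
g(11) = mex{0,1,3} = 2
The P-positions (g = 0) in 0..11 are 0, 1, 7, 8.

0, 1, 7, 8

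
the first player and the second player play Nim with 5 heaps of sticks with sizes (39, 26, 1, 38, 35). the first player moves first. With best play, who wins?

the first player wins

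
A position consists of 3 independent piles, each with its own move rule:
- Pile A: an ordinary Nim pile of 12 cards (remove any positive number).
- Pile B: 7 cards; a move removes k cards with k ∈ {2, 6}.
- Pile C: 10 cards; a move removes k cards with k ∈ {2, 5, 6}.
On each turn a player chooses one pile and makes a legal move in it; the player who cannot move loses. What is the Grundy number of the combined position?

12

Pile A is a plain Nim pile of size 12, so its Grundy value is 12.
For pile B, compute g(0), g(1), … with moves {2, 6}:
g(0) = mex{} = 0
g(1) = mex{} = 0
g(2) = mex{0} = 1
g(3) = mex{0} = 1
g(4) = mex{1} = 0
g(5) = mex{1} = 0
g(6) = mex{0} = 1
g(7) = mex{0} = 1
So g(7) = 1.
Build the Grundy sequence for pile C with g(k) = mex{g(k−s) : s ∈ {2, 5, 6}, s ≤ k}:
g(0) = mex{} = 0
g(1) = mex{} = 0
g(2) = mex{0} = 1
g(3) = mex{0} = 1
g(4) = mex{1} = 0
g(5) = mex{0,1} = 2
g(6) = mex{0} = 1
g(7) = mex{0,1,2} = 3
g(8) = mex{1} = 0
g(9) = mex{0,1,3} = 2
g(10) = mex{0,2} = 1
So g(10) = 1.
By the Sprague-Grundy theorem, the Grundy value of a sum of independent games is the XOR of the component values.
Combined value = 12 ⊕ 1 ⊕ 1 = 12.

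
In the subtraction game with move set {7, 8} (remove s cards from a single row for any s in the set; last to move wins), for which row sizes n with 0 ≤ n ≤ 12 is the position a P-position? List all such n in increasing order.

0, 1, 2, 3, 4, 5, 6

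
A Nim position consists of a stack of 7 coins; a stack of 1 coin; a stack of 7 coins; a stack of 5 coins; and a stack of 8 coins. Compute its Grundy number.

12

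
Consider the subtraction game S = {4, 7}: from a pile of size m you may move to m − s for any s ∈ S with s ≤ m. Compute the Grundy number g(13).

Grundy values for subtraction set {4, 7}:
k:     0  1  2  3  4  5  6  7  8  9 10 11 12 13
g(k):  0  0  0  0  1  1  1  1  2  2  2  0  0  0
So g(13) = 0.

0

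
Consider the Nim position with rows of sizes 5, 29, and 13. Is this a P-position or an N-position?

In binary:
  00101  (5)
  11101  (29)
  01101  (13)
  -----
  10101  (21)
The nim-sum is 21 ≠ 0, so this is an N-position: the player to move can win.

N-position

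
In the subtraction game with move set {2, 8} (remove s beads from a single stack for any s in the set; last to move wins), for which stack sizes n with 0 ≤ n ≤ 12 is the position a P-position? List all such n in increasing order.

0, 1, 4, 5, 10, 11

Grundy values for subtraction set {2, 8}:
k:     0  1  2  3  4  5  6  7  8  9 10 11 12
g(k):  0  0  1  1  0  0  1  1  2  2  0  0  1
The P-positions (g = 0) in 0..12 are 0, 1, 4, 5, 10, 11.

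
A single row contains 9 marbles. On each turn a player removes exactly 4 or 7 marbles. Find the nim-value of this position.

Build the Grundy sequence with g(k) = mex{g(k−s) : s ∈ {4, 7}, s ≤ k}:
g(0) = mex{} = 0
g(1) = mex{} = 0
g(2) = mex{} = 0
g(3) = mex{} = 0
g(4) = mex{0} = 1
g(5) = mex{0} = 1
g(6) = mex{0} = 1
g(7) = mex{0} = 1
g(8) = mex{0,1} = 2
g(9) = mex{0,1} = 2
So g(9) = 2.

2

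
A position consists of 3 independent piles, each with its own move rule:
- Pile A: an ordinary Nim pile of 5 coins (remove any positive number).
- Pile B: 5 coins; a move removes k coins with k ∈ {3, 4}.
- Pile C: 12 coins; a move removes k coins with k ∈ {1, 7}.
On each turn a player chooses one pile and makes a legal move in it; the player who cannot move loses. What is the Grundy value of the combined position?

Pile A is a plain Nim pile of size 5, so its Grundy value is 5.
For pile B, compute g(0), g(1), … with moves {3, 4}:
k:     0  1  2  3  4  5
g(k):  0  0  0  1  1  1
So g(5) = 1.
Build the Grundy sequence for pile C with g(k) = mex{g(k−s) : s ∈ {1, 7}, s ≤ k}:
k:     0  1  2  3  4  5  6  7  8  9 10 11 12
g(k):  0  1  0  1  0  1  0  1  0  1  0  1  0
So g(12) = 0.
The value of a disjunctive sum is the nim-sum of the parts.
Combined value = 5 ⊕ 1 ⊕ 0 = 4.

4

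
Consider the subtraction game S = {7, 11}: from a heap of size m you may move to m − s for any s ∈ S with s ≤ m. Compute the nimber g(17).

Grundy values for subtraction set {7, 11}:
k:     0  1  2  3  4  5  6  7  8  9 10 11 12 13 14 15 16 17
g(k):  0  0  0  0  0  0  0  1  1  1  1  1  1  1  2  2  2  2
So g(17) = 2.

2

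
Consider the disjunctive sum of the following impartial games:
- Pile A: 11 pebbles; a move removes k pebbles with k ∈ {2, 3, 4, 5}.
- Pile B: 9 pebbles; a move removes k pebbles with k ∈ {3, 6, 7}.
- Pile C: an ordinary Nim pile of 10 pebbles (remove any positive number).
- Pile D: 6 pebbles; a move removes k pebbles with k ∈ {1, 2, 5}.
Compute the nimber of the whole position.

11

Build the Grundy sequence for pile A with g(k) = mex{g(k−s) : s ∈ {2, 3, 4, 5}, s ≤ k}:
g(0) = mex{} = 0
g(1) = mex{} = 0
g(2) = mex{0} = 1
g(3) = mex{0} = 1
g(4) = mex{0,1} = 2
g(5) = mex{0,1} = 2
g(6) = mex{0,1,2} = 3
g(7) = mex{1,2} = 0
g(8) = mex{1,2,3} = 0
g(9) = mex{0,2,3} = 1
g(10) = mex{0,2,3} = 1
g(11) = mex{0,1,3} = 2
So g(11) = 2.
For pile B, compute g(0), g(1), … with moves {3, 6, 7}:
g(0) = mex{} = 0
g(1) = mex{} = 0
g(2) = mex{} = 0
g(3) = mex{0} = 1
g(4) = mex{0} = 1
g(5) = mex{0} = 1
g(6) = mex{0,1} = 2
g(7) = mex{0,1} = 2
g(8) = mex{0,1} = 2
g(9) = mex{0,1,2} = 3
So g(9) = 3.
Pile C is a plain Nim pile of size 10, so its Grundy value is 10.
For pile D, compute g(0), g(1), … with moves {1, 2, 5}:
k:     0  1  2  3  4  5  6
g(k):  0  1  2  0  1  2  0
So g(6) = 0.
The value of a disjunctive sum is the nim-sum of the parts.
Combined value = 2 ⊕ 3 ⊕ 10 ⊕ 0 = 11.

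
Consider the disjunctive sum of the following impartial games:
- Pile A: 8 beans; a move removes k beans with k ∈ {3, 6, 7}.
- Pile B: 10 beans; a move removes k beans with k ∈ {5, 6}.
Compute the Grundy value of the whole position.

0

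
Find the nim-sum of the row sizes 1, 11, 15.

5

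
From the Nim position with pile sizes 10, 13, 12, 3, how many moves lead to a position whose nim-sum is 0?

Write each in binary and XOR column by column:
  1010  (10)
  1101  (13)
  1100  (12)
  0011  (3)
  ----
  1000  (8)
The overall nim-sum is X = 8. A pile of size p has a winning move iff p XOR X < p (reduce it to p XOR X).
  10: 10 XOR 8 = 2 < 10 — winning move (to 2).
  13: 13 XOR 8 = 5 < 13 — winning move (to 5).
  12: 12 XOR 8 = 4 < 12 — winning move (to 4).
  3: 3 XOR 8 = 11 ≥ 3 — no move.
That gives 3 winning moves.

3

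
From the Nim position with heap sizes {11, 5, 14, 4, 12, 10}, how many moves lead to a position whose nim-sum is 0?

Nim-sum: 11 ⊕ 5 ⊕ 14 ⊕ 4 ⊕ 12 ⊕ 10 = 2.
The overall nim-sum is X = 2. A heap of size p has a winning move iff p XOR X < p (reduce it to p XOR X).
  11: 11 XOR 2 = 9 < 11 — winning move (to 9).
  5: 5 XOR 2 = 7 ≥ 5 — no move.
  14: 14 XOR 2 = 12 < 14 — winning move (to 12).
  4: 4 XOR 2 = 6 ≥ 4 — no move.
  12: 12 XOR 2 = 14 ≥ 12 — no move.
  10: 10 XOR 2 = 8 < 10 — winning move (to 8).
That gives 3 winning moves.

3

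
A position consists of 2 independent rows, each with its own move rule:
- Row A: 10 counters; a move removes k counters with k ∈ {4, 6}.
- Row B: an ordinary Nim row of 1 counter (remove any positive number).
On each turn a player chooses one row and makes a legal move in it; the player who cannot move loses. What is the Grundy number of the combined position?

1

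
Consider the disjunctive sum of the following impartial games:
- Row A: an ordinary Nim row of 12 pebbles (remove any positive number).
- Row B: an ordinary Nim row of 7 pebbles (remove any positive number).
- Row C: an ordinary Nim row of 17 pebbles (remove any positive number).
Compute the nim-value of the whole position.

Row A is a plain Nim row of size 12, so its Grundy value is 12.
Row B is a plain Nim row of size 7, so its Grundy value is 7.
Row C is a plain Nim row of size 17, so its Grundy value is 17.
The value of a disjunctive sum is the nim-sum of the parts.
Combined value = 12 XOR 7 XOR 17 = 26.

26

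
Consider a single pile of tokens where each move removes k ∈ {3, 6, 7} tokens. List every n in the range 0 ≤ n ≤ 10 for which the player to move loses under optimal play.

0, 1, 2, 10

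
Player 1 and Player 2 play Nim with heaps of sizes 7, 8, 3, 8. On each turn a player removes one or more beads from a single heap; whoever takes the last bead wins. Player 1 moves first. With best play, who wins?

Player 1 wins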